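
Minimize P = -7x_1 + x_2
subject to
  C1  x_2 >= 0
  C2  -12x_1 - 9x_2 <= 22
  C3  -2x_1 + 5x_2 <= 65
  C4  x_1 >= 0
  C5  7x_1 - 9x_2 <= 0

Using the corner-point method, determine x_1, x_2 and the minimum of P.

x_1 = 585/17, x_2 = 455/17, minimum P = -3640/17

Extreme points and P = -7x_1 + x_2:
  (0, 0) → P = 0
  (0, 13) → P = 13
  (585/17, 455/17) → P = -3640/17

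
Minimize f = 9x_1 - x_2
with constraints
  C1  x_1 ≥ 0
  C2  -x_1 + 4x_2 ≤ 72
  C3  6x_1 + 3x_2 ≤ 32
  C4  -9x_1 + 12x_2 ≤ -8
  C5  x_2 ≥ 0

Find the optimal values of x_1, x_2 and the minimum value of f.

Corner points and f = 9x_1 - x_2:
  (136/33, 80/33) → f = 104/3
  (16/3, 0) → f = 48
  (8/9, 0) → f = 8

The binding constraints are -9x_1 + 12x_2 = -8 and x_2 = 0.
Solving simultaneously gives x_1 = 8/9, x_2 = 0.

x_1 = 8/9, x_2 = 0, minimum f = 8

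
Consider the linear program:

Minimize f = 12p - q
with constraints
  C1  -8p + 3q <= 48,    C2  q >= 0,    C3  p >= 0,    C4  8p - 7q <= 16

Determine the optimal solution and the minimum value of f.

p = 0, q = 16, minimum f = -16

Corner points and f = 12p - q:
  (0, 16) → f = -16
  (0, 0) → f = 0
  (2, 0) → f = 24
The feasible region is unbounded (it extends along (3, 8), (7, 8)), but f strictly increases along every unbounded feasible direction, so there is no improving ray and the minimum is attained at a vertex.

At the optimal vertex, -8p + 3q = 48 and p = 0.
Solving simultaneously gives p = 0, q = 16.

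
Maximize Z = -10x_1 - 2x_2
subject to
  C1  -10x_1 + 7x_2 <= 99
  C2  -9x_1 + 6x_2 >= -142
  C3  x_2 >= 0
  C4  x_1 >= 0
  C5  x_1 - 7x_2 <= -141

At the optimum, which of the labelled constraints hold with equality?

C1 and C5

Feasible corners and Z = -10x_1 - 2x_2:
  (1588/3, 2311/3) → Z = -6834
  (14/3, 437/21) → Z = -618/7
  (1840/57, 1411/57) → Z = -7074/19

The maximum is at (14/3, 437/21). Substituting into each constraint, equality holds for C1 and C5; the remaining constraints have slack.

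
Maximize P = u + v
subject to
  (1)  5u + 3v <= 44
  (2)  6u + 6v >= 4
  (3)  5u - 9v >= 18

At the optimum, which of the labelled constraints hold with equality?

(1) and (3)

Extreme points and P = u + v:
  (21, -61/3) → P = 2/3
  (15/2, 13/6) → P = 29/3
  (12/7, -22/21) → P = 2/3

The maximum is at (15/2, 13/6). Substituting into each constraint, equality holds for (1) and (3); the remaining constraints have slack.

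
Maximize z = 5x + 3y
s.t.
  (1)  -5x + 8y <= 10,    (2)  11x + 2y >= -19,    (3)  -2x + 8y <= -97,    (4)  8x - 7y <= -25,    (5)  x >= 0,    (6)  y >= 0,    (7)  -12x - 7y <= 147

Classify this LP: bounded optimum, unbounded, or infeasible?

The boundaries -2x + 8y = -97 and y = 0 meet at (97/2, 0), but that point violates 8x - 7y ≤ -25. Every candidate vertex is excluded by some other constraint, so the feasible region is empty.

infeasible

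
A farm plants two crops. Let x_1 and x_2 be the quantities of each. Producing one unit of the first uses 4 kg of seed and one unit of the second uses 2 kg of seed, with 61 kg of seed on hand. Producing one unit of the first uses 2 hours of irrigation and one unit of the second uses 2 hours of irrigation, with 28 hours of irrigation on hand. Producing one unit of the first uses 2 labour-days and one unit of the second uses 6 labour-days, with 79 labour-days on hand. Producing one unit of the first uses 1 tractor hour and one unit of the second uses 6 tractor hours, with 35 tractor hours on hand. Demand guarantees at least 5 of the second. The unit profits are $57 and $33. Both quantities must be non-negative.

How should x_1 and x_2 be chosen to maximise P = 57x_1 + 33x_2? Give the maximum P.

Corner points and P = 57x_1 + 33x_2:
  (0, 35/6) → P = 385/2
  (0, 5) → P = 165
  (5, 5) → P = 450

The optimum lies where x_1 + 6x_2 = 35 and x_2 = 5.
Solving simultaneously gives x_1 = 5, x_2 = 5.

x_1 = 5, x_2 = 5, maximum P = 450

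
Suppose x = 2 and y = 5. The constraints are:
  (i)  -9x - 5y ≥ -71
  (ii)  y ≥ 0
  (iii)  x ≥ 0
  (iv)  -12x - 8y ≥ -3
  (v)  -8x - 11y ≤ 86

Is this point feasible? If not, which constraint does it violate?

not feasible — violates (iv)

Constraint (iv): -12x - 8y = -64, which is not ≥ -3. All other constraints are satisfied.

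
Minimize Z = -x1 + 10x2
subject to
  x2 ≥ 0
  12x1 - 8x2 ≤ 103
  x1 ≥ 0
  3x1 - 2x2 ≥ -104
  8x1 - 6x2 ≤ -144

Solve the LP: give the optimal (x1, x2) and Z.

Vertices and Z = -x1 + 10x2:
  (885/4, 319) → Z = 11875/4
  (0, 52) → Z = 520
  (0, 24) → Z = 240
The feasible region is unbounded (it extends along (2, 3)), but Z strictly increases along every unbounded feasible direction, so there is no improving ray and the minimum is attained at a vertex.

x1 = 0, x2 = 24, minimum Z = 240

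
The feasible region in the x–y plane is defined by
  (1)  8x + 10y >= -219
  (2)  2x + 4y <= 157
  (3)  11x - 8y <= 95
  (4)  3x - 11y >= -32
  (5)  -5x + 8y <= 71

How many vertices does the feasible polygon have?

Of the 10 pairwise boundary intersections, those satisfying every inequality are:
  (-401/87, -3169/174)
  (-1231/57, -527/114)
  (1301/97, 637/97)
  (-525/31, -53/31)

4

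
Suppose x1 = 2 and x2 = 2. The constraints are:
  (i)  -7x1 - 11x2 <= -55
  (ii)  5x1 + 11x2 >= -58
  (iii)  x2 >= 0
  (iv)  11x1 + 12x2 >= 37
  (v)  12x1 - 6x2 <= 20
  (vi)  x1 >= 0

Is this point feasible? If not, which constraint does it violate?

Constraint (i): -7x1 - 11x2 = -36, which is not ≤ -55. All other constraints are satisfied.

not feasible — violates (i)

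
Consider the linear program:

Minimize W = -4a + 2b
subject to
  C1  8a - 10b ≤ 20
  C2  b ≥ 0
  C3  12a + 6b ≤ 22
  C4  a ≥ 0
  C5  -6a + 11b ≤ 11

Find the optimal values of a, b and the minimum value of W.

Feasible corners and W = -4a + 2b:
  (11/6, 0) → W = -22/3
  (0, 0) → W = 0
  (22/21, 11/7) → W = -22/21
  (0, 1) → W = 2

a = 11/6, b = 0, minimum W = -22/3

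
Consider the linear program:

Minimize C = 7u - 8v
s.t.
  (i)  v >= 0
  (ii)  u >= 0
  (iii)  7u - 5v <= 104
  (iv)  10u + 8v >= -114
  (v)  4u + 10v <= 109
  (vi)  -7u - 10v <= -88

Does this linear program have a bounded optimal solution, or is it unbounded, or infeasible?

Extreme points and C = 7u - 8v:
  (104/7, 0) → C = 104
  (88/7, 0) → C = 88
  (0, 109/10) → C = -436/5
  (0, 44/5) → C = -352/5
  (317/18, 347/90) → C = 2773/30
The feasible region has finitely many vertices and no improving ray; the minimum is -436/5 at (0, 109/10).

bounded optimum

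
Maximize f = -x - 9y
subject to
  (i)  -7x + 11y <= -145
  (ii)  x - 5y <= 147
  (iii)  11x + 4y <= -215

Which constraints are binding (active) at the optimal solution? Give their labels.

Vertices and f = -x - 9y:
  (-223/6, -221/6) → f = 1106/3
  (-1785/149, -3100/149) → f = 29685/149
  (-487/59, -1832/59) → f = 16975/59

The maximum is at (-223/6, -221/6). Substituting into each constraint, equality holds for (i) and (ii); the remaining constraints have slack.

(i) and (ii)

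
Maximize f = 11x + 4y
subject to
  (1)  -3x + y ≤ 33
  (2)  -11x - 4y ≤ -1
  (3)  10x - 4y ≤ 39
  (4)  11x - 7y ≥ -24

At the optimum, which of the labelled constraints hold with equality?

Feasible corners and f = 11x + 4y:
  (40/21, -419/84) → f = 1
  (-89/121, 25/11) → f = 1
  (369/26, 669/26) → f = 6735/26

The maximum is at (369/26, 669/26). Substituting into each constraint, equality holds for (3) and (4); the remaining constraints have slack.

(3) and (4)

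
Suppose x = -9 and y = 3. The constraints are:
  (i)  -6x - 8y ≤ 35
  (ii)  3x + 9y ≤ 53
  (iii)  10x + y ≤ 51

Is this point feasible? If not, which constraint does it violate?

(i): 30 ≤ 35 ✓
(ii): 0 ≤ 53 ✓
(iii): -87 ≤ 51 ✓

feasible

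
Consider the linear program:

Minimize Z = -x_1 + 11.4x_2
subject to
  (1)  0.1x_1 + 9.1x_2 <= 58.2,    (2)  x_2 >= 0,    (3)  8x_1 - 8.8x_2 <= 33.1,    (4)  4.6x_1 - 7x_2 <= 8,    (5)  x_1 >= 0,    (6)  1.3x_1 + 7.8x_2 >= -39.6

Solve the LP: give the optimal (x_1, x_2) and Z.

The binding constraints are x_2 = 0 and 4.6x_1 - 7x_2 = 8.
Solving simultaneously gives x_1 = 40/23, x_2 = 0.

x_1 = 40/23, x_2 = 0, minimum Z = -40/23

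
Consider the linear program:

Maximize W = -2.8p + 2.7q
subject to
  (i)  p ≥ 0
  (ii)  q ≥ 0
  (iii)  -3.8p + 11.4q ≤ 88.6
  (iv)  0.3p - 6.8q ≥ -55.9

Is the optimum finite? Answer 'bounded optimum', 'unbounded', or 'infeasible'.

Feasible corners and W = -2.8p + 2.7q:
  (0, 0) → W = 0
  (0, 443/57) → W = 3987/190
  (1739/1121, 9292/1121) → W = 101096/5605
The feasible region has finitely many vertices and no improving ray; the maximum is 3987/190 at (0, 443/57).

bounded optimum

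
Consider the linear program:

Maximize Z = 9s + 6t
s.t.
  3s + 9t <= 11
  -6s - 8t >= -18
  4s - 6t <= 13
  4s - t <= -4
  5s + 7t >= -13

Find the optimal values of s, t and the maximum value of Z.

s = -25/39, t = 56/39, maximum Z = 37/13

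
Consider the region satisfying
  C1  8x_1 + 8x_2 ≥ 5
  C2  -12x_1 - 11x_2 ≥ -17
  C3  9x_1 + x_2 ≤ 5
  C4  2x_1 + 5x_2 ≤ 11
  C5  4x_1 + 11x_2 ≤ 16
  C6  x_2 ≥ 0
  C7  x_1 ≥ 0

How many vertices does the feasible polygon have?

5

The feasible vertices (each the meet of two boundaries and inside every other half-plane) are:
  (35/64, 5/64)
  (0, 5/8)
  (38/87, 31/29)
  (1/8, 31/22)
  (0, 16/11)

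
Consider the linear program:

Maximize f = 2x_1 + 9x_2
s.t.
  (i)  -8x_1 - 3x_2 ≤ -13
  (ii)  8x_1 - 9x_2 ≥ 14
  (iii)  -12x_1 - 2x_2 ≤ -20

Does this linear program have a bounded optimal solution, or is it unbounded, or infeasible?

unbounded

From the feasible point (17/10, -1/5), moving in the direction (9, 8) keeps every constraint satisfied while f increases without bound.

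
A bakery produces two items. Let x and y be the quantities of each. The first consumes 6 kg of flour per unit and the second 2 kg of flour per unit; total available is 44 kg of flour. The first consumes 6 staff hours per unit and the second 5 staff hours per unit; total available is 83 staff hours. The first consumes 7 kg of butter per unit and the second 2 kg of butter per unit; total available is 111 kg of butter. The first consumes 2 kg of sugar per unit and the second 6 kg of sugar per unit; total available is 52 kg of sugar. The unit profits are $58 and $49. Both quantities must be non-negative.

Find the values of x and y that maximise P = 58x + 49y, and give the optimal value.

Feasible corners and P = 58x + 49y:
  (0, 0) → P = 0
  (0, 26/3) → P = 1274/3
  (22/3, 0) → P = 1276/3
  (5, 7) → P = 633

x = 5, y = 7, maximum P = 633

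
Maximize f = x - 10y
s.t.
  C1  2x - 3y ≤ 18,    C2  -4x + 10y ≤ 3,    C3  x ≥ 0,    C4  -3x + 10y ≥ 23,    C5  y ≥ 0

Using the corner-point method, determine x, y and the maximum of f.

x = 20, y = 83/10, maximum f = -63

Feasible corners and f = x - 10y:
  (189/8, 39/4) → f = -591/8
  (249/11, 100/11) → f = -751/11
  (20, 83/10) → f = -63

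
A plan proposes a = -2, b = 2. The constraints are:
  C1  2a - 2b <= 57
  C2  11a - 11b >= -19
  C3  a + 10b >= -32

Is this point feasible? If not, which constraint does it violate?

Constraint C2: 11a - 11b = -44, which is not ≥ -19. All other constraints are satisfied.

not feasible — violates C2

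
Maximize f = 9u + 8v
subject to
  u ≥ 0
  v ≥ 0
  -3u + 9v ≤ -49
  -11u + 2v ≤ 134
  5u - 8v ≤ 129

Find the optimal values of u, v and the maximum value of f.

u = 769/21, v = 142/21, maximum f = 1151/3

The binding constraints are -3u + 9v = -49 and 5u - 8v = 129.
Solving simultaneously gives u = 769/21, v = 142/21.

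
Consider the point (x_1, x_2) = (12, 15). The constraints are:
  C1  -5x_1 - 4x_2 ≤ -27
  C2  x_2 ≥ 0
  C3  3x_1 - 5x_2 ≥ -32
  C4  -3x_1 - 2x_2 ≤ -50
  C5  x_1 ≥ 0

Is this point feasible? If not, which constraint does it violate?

not feasible — violates C3

Constraint C3: 3x_1 - 5x_2 = -39, which is not ≥ -32. All other constraints are satisfied.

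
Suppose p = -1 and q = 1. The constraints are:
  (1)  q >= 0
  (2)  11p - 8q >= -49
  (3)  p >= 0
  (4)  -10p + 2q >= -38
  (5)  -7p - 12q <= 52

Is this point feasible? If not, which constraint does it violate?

not feasible — violates (3)

Constraint (3): p = -1, which is not ≥ 0. All other constraints are satisfied.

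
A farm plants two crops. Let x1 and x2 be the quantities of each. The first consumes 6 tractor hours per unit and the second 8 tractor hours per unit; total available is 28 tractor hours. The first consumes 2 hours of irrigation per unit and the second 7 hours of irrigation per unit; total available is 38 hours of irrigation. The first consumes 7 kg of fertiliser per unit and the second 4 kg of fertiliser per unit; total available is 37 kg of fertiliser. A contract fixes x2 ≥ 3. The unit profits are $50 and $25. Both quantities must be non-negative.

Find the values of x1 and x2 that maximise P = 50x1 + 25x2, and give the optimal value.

Vertices and P = 50x1 + 25x2:
  (0, 7/2) → P = 175/2
  (0, 3) → P = 75
  (2/3, 3) → P = 325/3

At the optimal vertex, 6x1 + 8x2 = 28 and x2 = 3.
Solving simultaneously gives x1 = 2/3, x2 = 3.

x1 = 2/3, x2 = 3, maximum P = 325/3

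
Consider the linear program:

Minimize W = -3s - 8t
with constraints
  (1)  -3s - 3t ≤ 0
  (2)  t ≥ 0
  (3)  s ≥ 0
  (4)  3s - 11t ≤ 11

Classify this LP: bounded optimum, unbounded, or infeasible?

From the feasible point (0, 0), moving in the direction (0, 1) keeps every constraint satisfied while W decreases without bound.

unbounded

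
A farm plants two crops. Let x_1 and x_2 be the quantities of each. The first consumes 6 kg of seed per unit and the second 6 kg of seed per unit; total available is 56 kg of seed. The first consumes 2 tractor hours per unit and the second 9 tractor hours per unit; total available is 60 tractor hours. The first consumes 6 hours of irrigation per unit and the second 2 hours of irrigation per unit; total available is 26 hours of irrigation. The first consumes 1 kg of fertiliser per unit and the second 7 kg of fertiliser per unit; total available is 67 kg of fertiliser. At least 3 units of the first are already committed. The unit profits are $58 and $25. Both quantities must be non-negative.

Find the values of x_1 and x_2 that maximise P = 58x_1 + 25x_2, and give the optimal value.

x_1 = 3, x_2 = 4, maximum P = 274

Extreme points and P = 58x_1 + 25x_2:
  (13/3, 0) → P = 754/3
  (3, 0) → P = 174
  (3, 4) → P = 274

At the optimal vertex, 6x_1 + 2x_2 = 26 and x_1 = 3.
Solving simultaneously gives x_1 = 3, x_2 = 4.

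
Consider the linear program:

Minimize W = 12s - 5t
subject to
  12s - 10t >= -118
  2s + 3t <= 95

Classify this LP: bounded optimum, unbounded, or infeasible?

From the feasible point (149/14, 172/7), moving in the direction (-10, -12) keeps every constraint satisfied while W decreases without bound.

unbounded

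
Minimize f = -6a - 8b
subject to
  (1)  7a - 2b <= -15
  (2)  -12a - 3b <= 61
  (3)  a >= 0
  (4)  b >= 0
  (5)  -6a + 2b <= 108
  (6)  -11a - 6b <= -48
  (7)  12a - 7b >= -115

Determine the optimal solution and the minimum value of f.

Vertices and f = -6a - 8b:
  (3/32, 501/64) → f = -1011/16
  (5, 25) → f = -230
  (0, 8) → f = -64
  (0, 115/7) → f = -920/7

At the optimal vertex, 7a - 2b = -15 and 12a - 7b = -115.
Solving simultaneously gives a = 5, b = 25.

a = 5, b = 25, minimum f = -230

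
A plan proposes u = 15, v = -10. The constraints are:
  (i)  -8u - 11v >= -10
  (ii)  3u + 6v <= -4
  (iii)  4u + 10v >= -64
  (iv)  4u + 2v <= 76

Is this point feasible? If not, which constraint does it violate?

(i): -10 ≥ -10 ✓
(ii): -15 ≤ -4 ✓
(iii): -40 ≥ -64 ✓
(iv): 40 ≤ 76 ✓

feasible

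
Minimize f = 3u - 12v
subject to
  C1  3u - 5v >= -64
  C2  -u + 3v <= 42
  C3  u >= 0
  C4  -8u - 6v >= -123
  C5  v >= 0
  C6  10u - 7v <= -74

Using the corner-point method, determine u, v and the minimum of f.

u = 78/29, v = 418/29, minimum f = -4782/29

Extreme points and f = 3u - 12v:
  (0, 64/5) → f = -768/5
  (78/29, 418/29) → f = -4782/29
  (0, 74/7) → f = -888/7

The binding constraints are 3u - 5v = -64 and 10u - 7v = -74.
Solving simultaneously gives u = 78/29, v = 418/29.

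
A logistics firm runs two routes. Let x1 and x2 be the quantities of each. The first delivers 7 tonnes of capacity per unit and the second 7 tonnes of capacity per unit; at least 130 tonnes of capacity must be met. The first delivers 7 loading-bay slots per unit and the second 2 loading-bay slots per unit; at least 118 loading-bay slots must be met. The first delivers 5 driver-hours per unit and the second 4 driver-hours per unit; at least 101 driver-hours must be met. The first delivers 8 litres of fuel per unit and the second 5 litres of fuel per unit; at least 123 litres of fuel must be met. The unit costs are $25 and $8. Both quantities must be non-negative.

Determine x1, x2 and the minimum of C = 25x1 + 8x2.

x1 = 15, x2 = 13/2, minimum C = 427

Feasible corners and C = 25x1 + 8x2:
  (0, 59) → C = 472
  (101/5, 0) → C = 505
  (15, 13/2) → C = 427
The feasible region is unbounded (it extends along (0, 1), (1, 0)), but C strictly increases along every unbounded feasible direction, so there is no improving ray and the minimum is attained at a vertex.

The optimum lies where 7x1 + 2x2 = 118 and 5x1 + 4x2 = 101.
Solving simultaneously gives x1 = 15, x2 = 13/2.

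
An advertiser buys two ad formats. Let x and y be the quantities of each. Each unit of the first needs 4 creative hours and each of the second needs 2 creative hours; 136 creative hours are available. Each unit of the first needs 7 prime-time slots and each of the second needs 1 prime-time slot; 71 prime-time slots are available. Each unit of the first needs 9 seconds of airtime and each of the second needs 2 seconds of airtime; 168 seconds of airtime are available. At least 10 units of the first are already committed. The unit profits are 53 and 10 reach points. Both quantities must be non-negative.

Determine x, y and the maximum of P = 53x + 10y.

Feasible corners and P = 53x + 10y:
  (71/7, 0) → P = 3763/7
  (10, 0) → P = 530
  (10, 1) → P = 540

The optimum lies where 7x + y = 71 and x = 10.
Solving simultaneously gives x = 10, y = 1.

x = 10, y = 1, maximum P = 540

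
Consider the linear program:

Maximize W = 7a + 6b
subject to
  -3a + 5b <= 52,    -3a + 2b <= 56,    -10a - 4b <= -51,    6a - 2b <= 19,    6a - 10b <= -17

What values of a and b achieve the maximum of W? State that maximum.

Feasible corners and W = 7a + 6b:
  (47/62, 673/62) → W = 4367/62
  (199/24, 123/8) → W = 3607/24
  (221/62, 119/31) → W = 2975/62
  (14/3, 9/2) → W = 179/3

At the optimal vertex, -3a + 5b = 52 and 6a - 2b = 19.
Solving simultaneously gives a = 199/24, b = 123/8.

a = 199/24, b = 123/8, maximum W = 3607/24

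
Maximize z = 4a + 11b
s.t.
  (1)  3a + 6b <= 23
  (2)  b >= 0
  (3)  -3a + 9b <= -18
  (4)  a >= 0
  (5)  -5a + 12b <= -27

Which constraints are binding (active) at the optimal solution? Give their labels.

Vertices and z = 4a + 11b:
  (23/3, 0) → z = 92/3
  (7, 1/3) → z = 95/3
  (6, 0) → z = 24

The maximum is at (7, 1/3). Substituting into each constraint, equality holds for (1) and (3); the remaining constraints have slack.

(1) and (3)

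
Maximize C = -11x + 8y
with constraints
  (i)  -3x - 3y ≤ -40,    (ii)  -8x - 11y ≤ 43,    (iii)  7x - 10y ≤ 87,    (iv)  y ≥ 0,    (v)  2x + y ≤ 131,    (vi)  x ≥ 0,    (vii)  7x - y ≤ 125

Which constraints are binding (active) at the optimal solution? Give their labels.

(v) and (vi)

Corner points and C = -11x + 8y:
  (661/51, 19/51) → C = -2373/17
  (0, 40/3) → C = 320/3
  (1163/63, 38/9) → C = -1185/7
  (0, 131) → C = 1048
  (256/9, 667/9) → C = 280

The maximum is at (0, 131). Substituting into each constraint, equality holds for (v) and (vi); the remaining constraints have slack.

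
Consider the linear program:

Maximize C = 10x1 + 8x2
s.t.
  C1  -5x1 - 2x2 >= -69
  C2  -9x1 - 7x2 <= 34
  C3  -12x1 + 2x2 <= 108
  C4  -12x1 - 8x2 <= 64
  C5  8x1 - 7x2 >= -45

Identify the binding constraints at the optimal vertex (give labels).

Vertices and C = 10x1 + 8x2:
  (551/17, -791/17) → C = -818/17
  (131/17, 259/17) → C = 3382/17
  (-79/17, 19/17) → C = -638/17

The maximum is at (131/17, 259/17). Substituting into each constraint, equality holds for C1 and C5; the remaining constraints have slack.

C1 and C5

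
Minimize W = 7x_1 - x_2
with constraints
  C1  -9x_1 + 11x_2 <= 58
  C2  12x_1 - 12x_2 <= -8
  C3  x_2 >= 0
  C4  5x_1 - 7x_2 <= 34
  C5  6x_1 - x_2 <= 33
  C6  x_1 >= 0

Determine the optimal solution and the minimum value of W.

x_1 = 0, x_2 = 58/11, minimum W = -58/11

Corner points and W = 7x_1 - x_2:
  (421/57, 215/19) → W = 2302/57
  (0, 58/11) → W = -58/11
  (101/15, 37/5) → W = 596/15
  (0, 2/3) → W = -2/3

The optimum lies where -9x_1 + 11x_2 = 58 and x_1 = 0.
Solving simultaneously gives x_1 = 0, x_2 = 58/11.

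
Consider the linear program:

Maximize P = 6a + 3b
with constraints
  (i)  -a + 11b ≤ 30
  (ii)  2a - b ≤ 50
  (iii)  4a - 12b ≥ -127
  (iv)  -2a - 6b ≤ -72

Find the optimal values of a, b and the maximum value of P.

a = 580/21, b = 110/21, maximum P = 1270/7

Corner points and P = 6a + 3b:
  (580/21, 110/21) → P = 1270/7
  (153/7, 33/7) → P = 1017/7
  (186/7, 22/7) → P = 1182/7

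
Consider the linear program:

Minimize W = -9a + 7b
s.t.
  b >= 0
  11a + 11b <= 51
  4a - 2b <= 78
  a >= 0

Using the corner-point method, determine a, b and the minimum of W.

Extreme points and W = -9a + 7b:
  (51/11, 0) → W = -459/11
  (0, 0) → W = 0
  (0, 51/11) → W = 357/11

a = 51/11, b = 0, minimum W = -459/11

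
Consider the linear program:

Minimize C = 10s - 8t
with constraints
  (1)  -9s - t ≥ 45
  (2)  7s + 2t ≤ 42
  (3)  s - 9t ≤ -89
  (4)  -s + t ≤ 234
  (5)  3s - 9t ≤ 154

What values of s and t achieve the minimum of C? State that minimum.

s = -2017/8, t = -145/8, minimum C = -9505/4

Extreme points and C = 10s - 8t:
  (-12, 63) → C = -624
  (-247/41, 378/41) → C = -134
  (-142/3, 560/3) → C = -5900/3
  (-2017/8, -145/8) → C = -9505/4

At the optimal vertex, s - 9t = -89 and -s + t = 234.
Solving simultaneously gives s = -2017/8, t = -145/8.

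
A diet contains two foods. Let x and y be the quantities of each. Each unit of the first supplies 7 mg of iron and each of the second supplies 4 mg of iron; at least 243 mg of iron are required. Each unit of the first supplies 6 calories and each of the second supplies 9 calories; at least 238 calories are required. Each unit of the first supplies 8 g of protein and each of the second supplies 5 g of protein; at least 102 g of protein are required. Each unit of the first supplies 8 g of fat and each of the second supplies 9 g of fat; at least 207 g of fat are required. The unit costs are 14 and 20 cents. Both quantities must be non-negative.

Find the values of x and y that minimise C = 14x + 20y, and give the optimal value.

x = 95/3, y = 16/3, minimum C = 550

Feasible corners and C = 14x + 20y:
  (0, 243/4) → C = 1215
  (119/3, 0) → C = 1666/3
  (95/3, 16/3) → C = 550
The feasible region is unbounded (it extends along (0, 1), (1, 0)), but C strictly increases along every unbounded feasible direction, so there is no improving ray and the minimum is attained at a vertex.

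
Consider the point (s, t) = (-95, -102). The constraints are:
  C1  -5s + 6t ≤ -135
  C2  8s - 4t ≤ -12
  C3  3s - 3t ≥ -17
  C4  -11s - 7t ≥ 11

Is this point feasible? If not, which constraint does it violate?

C1: -137 ≤ -135 ✓
C2: -352 ≤ -12 ✓
C3: 21 ≥ -17 ✓
C4: 1759 ≥ 11 ✓

feasible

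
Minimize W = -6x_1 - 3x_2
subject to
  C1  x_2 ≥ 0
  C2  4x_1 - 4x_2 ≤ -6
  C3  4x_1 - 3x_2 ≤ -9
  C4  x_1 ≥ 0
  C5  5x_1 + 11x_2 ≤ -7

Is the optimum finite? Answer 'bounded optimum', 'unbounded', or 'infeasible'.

The boundaries x_2 = 0 and 4x_1 - 3x_2 = -9 meet at (-9/4, 0), but that point violates x_1 ≥ 0. Every candidate vertex is excluded by some other constraint, so the feasible region is empty.

infeasible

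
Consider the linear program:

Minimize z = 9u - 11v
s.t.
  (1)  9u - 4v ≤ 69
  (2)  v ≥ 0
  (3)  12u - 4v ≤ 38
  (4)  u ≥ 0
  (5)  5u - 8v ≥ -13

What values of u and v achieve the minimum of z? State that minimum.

Feasible corners and z = 9u - 11v:
  (19/6, 0) → z = 57/2
  (0, 0) → z = 0
  (89/19, 173/38) → z = -301/38
  (0, 13/8) → z = -143/8

u = 0, v = 13/8, minimum z = -143/8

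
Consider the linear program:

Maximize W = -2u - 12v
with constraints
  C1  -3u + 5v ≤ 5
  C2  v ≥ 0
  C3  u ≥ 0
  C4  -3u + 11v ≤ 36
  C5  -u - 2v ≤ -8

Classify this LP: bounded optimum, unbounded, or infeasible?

bounded optimum

Extreme points and W = -2u - 12v:
  (125/18, 31/6) → W = -683/9
  (30/11, 29/11) → W = -408/11
  (8, 0) → W = -16
The feasible region has finitely many vertices and no improving ray; the maximum is -16 at (8, 0).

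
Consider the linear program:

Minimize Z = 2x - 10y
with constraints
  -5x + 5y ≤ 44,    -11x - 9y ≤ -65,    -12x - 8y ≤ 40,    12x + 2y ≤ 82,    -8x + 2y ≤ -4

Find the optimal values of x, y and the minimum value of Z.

Extreme points and Z = 2x - 10y:
  (23/5, 67/5) → Z = -624/5
  (18/5, 62/5) → Z = -584/5
  (304/43, -61/43) → Z = 1218/43
  (83/47, 238/47) → Z = -2214/47

x = 23/5, y = 67/5, minimum Z = -624/5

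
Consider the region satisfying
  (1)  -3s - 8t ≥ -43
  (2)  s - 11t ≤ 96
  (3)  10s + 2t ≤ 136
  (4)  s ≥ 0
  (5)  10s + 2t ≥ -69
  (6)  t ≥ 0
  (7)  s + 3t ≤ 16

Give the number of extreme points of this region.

Intersecting each pair of boundary lines and keeping only the points that satisfy every inequality leaves:
  (501/37, 11/37)
  (1, 5)
  (68/5, 0)
  (0, 0)
  (0, 16/3)

5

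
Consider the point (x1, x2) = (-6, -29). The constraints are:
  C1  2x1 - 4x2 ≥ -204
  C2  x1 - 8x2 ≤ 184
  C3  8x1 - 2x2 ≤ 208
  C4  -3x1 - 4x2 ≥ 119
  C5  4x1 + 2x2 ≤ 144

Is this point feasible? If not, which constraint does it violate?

Constraint C2: x1 - 8x2 = 226, which is not ≤ 184. All other constraints are satisfied.

not feasible — violates C2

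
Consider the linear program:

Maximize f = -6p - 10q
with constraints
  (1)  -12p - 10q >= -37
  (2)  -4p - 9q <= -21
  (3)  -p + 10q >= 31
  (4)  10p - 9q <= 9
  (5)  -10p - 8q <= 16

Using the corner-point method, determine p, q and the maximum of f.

Corner points and f = -6p - 10q:
  (6/13, 409/130) → f = -445/13
  (-114, 281/2) → f = -721
  (-69/49, 145/49) → f = -148/7
  (-156/29, 137/29) → f = -434/29

The binding constraints are -4p - 9q = -21 and -10p - 8q = 16.
Solving simultaneously gives p = -156/29, q = 137/29.

p = -156/29, q = 137/29, maximum f = -434/29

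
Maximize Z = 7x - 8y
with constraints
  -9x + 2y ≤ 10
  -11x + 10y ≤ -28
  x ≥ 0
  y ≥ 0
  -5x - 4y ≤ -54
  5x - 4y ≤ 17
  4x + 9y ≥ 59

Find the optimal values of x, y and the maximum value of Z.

x = 71/10, y = 37/8, maximum Z = 127/10

Vertices and Z = 7x - 8y:
  (326/47, 227/47) → Z = 466/47
  (29/3, 47/6) → Z = 5
  (71/10, 37/8) → Z = 127/10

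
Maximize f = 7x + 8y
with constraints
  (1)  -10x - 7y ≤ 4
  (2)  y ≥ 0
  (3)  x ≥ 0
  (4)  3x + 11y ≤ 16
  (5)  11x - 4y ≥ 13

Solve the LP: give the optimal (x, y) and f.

x = 16/3, y = 0, maximum f = 112/3

At the optimal vertex, y = 0 and 3x + 11y = 16.
Solving simultaneously gives x = 16/3, y = 0.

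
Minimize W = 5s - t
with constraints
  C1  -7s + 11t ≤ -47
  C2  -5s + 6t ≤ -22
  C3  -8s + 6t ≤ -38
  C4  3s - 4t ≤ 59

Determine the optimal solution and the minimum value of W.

Feasible corners and W = 5s - t:
  (68/23, -55/23) → W = 395/23
  (461/5, 272/5) → W = 2033/5
  (-101/7, -179/7) → W = -326/7

s = -101/7, t = -179/7, minimum W = -326/7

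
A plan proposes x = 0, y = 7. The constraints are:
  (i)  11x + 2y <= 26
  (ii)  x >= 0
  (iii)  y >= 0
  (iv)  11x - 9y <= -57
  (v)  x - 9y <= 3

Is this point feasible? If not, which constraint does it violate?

feasible

(i): 14 ≤ 26 ✓
(ii): 0 ≥ 0 ✓
(iii): 7 ≥ 0 ✓
(iv): -63 ≤ -57 ✓
(v): -63 ≤ 3 ✓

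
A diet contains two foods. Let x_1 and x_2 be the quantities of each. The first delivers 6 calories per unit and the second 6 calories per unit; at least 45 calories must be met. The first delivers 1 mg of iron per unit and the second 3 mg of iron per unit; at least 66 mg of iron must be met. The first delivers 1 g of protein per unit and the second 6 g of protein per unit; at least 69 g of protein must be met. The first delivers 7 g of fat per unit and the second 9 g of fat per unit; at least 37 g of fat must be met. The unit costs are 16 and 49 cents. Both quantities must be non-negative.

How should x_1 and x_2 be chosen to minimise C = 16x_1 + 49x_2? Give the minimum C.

x_1 = 63, x_2 = 1, minimum C = 1057

The feasible region is unbounded (it extends along (0, 1), (1, 0)), but C strictly increases along every unbounded feasible direction, so there is no improving ray and the minimum is attained at a vertex.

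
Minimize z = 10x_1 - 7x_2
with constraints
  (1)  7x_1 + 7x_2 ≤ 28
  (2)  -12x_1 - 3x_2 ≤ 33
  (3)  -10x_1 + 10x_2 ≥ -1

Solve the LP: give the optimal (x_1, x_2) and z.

x_1 = -5, x_2 = 9, minimum z = -113

The binding constraints are 7x_1 + 7x_2 = 28 and -12x_1 - 3x_2 = 33.
Solving simultaneously gives x_1 = -5, x_2 = 9.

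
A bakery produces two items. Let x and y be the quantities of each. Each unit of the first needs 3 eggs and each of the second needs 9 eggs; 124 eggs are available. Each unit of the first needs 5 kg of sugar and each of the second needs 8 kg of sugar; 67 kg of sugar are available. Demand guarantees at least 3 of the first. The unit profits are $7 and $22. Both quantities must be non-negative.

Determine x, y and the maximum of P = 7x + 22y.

Corner points and P = 7x + 22y:
  (67/5, 0) → P = 469/5
  (3, 0) → P = 21
  (3, 13/2) → P = 164

At the optimal vertex, 5x + 8y = 67 and x = 3.
Solving simultaneously gives x = 3, y = 13/2.

x = 3, y = 13/2, maximum P = 164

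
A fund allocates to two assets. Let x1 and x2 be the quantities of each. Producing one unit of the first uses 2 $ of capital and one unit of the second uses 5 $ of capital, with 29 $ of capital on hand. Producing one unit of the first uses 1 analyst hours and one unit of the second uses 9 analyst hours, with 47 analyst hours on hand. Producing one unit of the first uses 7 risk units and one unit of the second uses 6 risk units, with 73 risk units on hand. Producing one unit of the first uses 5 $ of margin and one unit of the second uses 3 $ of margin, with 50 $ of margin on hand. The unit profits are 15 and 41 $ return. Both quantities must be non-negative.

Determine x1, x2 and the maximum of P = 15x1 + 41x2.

x1 = 2, x2 = 5, maximum P = 235

Vertices and P = 15x1 + 41x2:
  (0, 0) → P = 0
  (0, 47/9) → P = 1927/9
  (10, 0) → P = 150
  (2, 5) → P = 235
  (191/23, 57/23) → P = 5202/23
  (9, 5/3) → P = 610/3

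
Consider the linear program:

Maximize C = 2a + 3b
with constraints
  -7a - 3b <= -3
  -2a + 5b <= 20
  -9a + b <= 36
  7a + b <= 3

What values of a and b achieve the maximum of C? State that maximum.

a = -5/37, b = 146/37, maximum C = 428/37

Vertices and C = 2a + 3b:
  (-45/41, 146/41) → C = 348/41
  (3/7, 0) → C = 6/7
  (-5/37, 146/37) → C = 428/37

At the optimal vertex, -2a + 5b = 20 and 7a + b = 3.
Solving simultaneously gives a = -5/37, b = 146/37.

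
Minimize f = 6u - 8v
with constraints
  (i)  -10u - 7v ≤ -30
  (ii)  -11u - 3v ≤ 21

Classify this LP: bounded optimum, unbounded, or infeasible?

unbounded

From the feasible point (-237/47, 540/47), moving in the direction (-3, 11) keeps every constraint satisfied while f decreases without bound.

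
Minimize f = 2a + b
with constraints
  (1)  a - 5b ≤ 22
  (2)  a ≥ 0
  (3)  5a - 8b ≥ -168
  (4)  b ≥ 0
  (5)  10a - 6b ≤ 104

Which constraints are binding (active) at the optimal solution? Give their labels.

Vertices and f = 2a + b:
  (0, 21) → f = 21
  (0, 0) → f = 0
  (184/5, 44) → f = 588/5
  (52/5, 0) → f = 104/5

The minimum is at (0, 0). Substituting into each constraint, equality holds for (2) and (4); the remaining constraints have slack.

(2) and (4)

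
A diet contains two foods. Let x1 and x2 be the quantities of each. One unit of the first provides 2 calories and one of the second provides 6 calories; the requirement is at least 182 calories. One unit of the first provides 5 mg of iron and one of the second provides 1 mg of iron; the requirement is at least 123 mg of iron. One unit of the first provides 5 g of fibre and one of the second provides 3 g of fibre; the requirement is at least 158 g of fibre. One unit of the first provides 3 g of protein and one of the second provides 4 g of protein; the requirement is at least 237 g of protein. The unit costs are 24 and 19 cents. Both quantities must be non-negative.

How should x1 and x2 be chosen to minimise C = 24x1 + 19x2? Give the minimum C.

Feasible corners and C = 24x1 + 19x2:
  (0, 123) → C = 2337
  (91, 0) → C = 2184
  (347/5, 36/5) → C = 9012/5
  (15, 48) → C = 1272
The feasible region is unbounded (it extends along (0, 1), (1, 0)), but C strictly increases along every unbounded feasible direction, so there is no improving ray and the minimum is attained at a vertex.

At the optimal vertex, 5x1 + x2 = 123 and 3x1 + 4x2 = 237.
Solving simultaneously gives x1 = 15, x2 = 48.

x1 = 15, x2 = 48, minimum C = 1272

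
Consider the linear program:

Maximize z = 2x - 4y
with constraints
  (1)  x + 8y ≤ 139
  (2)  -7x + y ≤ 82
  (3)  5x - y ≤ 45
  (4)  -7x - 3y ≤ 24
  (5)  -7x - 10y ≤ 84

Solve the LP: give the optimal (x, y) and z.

Vertices and z = 2x - 4y:
  (-517/57, 1055/57) → z = -5254/57
  (499/41, 650/41) → z = -1602/41
  (-135/14, 29/2) → z = -541/7
  (122/19, -245/19) → z = 1224/19
  (12/49, -60/7) → z = 1704/49

At the optimal vertex, 5x - y = 45 and -7x - 10y = 84.
Solving simultaneously gives x = 122/19, y = -245/19.

x = 122/19, y = -245/19, maximum z = 1224/19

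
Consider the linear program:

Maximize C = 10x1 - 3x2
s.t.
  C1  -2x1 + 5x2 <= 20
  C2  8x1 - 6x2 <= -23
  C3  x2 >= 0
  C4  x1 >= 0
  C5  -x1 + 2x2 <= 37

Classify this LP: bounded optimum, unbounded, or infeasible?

bounded optimum

Feasible corners and C = 10x1 - 3x2:
  (5/28, 57/14) → C = -73/7
  (0, 4) → C = -12
  (0, 23/6) → C = -23/2
The feasible region has finitely many vertices and no improving ray; the maximum is -73/7 at (5/28, 57/14).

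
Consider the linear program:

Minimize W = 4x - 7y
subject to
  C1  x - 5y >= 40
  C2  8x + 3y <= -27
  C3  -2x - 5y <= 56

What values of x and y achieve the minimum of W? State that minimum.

Vertices and W = 4x - 7y:
  (-15/43, -347/43) → W = 2369/43
  (-16/3, -136/15) → W = 632/15
  (33/34, -197/17) → W = 85

The optimum lies where x - 5y = 40 and -2x - 5y = 56.
Solving simultaneously gives x = -16/3, y = -136/15.

x = -16/3, y = -136/15, minimum W = 632/15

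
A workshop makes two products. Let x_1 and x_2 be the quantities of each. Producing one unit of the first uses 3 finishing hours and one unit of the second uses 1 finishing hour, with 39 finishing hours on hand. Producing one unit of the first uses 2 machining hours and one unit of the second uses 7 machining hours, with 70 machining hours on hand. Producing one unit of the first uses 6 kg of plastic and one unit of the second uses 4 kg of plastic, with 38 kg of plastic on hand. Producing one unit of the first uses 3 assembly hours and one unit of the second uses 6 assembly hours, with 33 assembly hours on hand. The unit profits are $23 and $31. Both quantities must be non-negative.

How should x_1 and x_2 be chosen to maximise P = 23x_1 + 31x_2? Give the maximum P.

Feasible corners and P = 23x_1 + 31x_2:
  (0, 0) → P = 0
  (0, 11/2) → P = 341/2
  (19/3, 0) → P = 437/3
  (4, 7/2) → P = 401/2

x_1 = 4, x_2 = 7/2, maximum P = 401/2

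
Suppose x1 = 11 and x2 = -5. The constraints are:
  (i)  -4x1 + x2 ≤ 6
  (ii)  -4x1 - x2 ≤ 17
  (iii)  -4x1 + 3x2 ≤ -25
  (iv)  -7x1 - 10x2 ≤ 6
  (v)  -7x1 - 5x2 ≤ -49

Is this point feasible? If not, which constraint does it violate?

feasible

(i): -49 ≤ 6 ✓
(ii): -39 ≤ 17 ✓
(iii): -59 ≤ -25 ✓
(iv): -27 ≤ 6 ✓
(v): -52 ≤ -49 ✓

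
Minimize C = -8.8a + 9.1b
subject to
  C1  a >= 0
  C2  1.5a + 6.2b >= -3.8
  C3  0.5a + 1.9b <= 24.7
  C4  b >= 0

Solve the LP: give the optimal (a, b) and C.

a = 49.4, b = 0, minimum C = -434.72

At the optimal vertex, 0.5a + 1.9b = 24.7 and b = 0.
Solving simultaneously gives a = 49.4, b = 0.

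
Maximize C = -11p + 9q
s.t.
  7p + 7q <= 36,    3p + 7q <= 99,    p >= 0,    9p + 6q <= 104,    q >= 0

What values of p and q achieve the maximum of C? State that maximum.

p = 0, q = 36/7, maximum C = 324/7

Corner points and C = -11p + 9q:
  (0, 36/7) → C = 324/7
  (36/7, 0) → C = -396/7
  (0, 0) → C = 0

The optimum lies where 7p + 7q = 36 and p = 0.
Solving simultaneously gives p = 0, q = 36/7.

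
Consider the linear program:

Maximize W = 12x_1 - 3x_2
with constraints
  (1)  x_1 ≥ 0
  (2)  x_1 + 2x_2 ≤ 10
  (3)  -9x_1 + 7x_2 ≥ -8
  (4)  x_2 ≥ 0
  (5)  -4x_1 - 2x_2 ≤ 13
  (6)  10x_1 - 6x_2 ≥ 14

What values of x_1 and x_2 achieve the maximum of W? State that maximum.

Vertices and W = 12x_1 - 3x_2:
  (86/25, 82/25) → W = 786/25
  (44/13, 43/13) → W = 399/13
  (25/8, 23/8) → W = 231/8

The optimum lies where x_1 + 2x_2 = 10 and -9x_1 + 7x_2 = -8.
Solving simultaneously gives x_1 = 86/25, x_2 = 82/25.

x_1 = 86/25, x_2 = 82/25, maximum W = 786/25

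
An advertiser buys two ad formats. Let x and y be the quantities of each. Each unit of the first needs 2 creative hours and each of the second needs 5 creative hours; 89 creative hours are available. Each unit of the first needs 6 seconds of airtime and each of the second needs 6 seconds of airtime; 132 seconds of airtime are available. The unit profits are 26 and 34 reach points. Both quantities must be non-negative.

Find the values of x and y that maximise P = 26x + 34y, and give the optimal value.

x = 7, y = 15, maximum P = 692

Feasible corners and P = 26x + 34y:
  (0, 0) → P = 0
  (0, 89/5) → P = 3026/5
  (22, 0) → P = 572
  (7, 15) → P = 692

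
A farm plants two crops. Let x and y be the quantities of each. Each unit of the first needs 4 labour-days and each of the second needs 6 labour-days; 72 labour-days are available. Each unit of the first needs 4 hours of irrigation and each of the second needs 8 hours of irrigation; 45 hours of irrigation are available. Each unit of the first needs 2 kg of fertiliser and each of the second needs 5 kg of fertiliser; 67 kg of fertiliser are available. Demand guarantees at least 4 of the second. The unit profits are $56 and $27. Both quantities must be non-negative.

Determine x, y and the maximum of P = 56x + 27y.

Feasible corners and P = 56x + 27y:
  (0, 45/8) → P = 1215/8
  (0, 4) → P = 108
  (13/4, 4) → P = 290

x = 13/4, y = 4, maximum P = 290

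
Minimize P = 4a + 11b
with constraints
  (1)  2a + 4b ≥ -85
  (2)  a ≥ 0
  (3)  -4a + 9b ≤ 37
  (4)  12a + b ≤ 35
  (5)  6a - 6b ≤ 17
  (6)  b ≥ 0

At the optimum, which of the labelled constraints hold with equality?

Vertices and P = 4a + 11b:
  (0, 37/9) → P = 407/9
  (0, 0) → P = 0
  (139/56, 73/14) → P = 471/7
  (227/78, 1/13) → P = 487/39
  (17/6, 0) → P = 34/3

The minimum is at (0, 0). Substituting into each constraint, equality holds for (2) and (6); the remaining constraints have slack.

(2) and (6)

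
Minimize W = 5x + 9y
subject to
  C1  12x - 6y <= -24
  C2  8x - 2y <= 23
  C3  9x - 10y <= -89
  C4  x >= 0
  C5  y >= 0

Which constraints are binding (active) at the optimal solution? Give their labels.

Feasible corners and W = 5x + 9y:
  (31/4, 39/2) → W = 857/4
  (49/11, 142/11) → W = 1523/11
  (0, 89/10) → W = 801/10
The feasible region is unbounded (it extends along (0, 1), (1, 4)), but W strictly increases along every unbounded feasible direction, so there is no improving ray and the minimum is attained at a vertex.

The minimum is at (0, 89/10). Substituting into each constraint, equality holds for C3 and C4; the remaining constraints have slack.

C3 and C4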